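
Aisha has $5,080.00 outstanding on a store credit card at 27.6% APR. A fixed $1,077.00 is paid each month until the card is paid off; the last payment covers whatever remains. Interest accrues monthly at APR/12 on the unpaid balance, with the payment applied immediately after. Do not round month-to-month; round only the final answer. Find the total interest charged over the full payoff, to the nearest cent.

$359.45

Monthly rate r = 27.6%/12 = 2.3% = 0.023.
Payoff takes n = ⌈−ln(1 − rB₀/P)/ln(1+r)⌉ = ⌈5.050⌉ = 6 payments; the last is $54.45.
Total paid = 5·$1,077.00 + $54.45 = $5,439.45.
Total interest = total paid − principal = $5,439.45 − $5,080.00 = $359.45.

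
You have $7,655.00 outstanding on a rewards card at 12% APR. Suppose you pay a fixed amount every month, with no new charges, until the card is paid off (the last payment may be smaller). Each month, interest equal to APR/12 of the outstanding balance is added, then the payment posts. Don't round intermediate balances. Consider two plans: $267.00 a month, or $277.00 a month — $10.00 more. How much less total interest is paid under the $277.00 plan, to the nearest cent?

Monthly rate r = 12%/12 = 1% = 0.01.
At $267.00/mo: n = ⌈−ln(1 − rB₀/P)/ln(1+r)⌉ = 34 payments (last $254.92); total interest = total paid − $7,655.00 = $1,410.92.
At $277.00/mo: 33 payments (last $140.71); total interest $1,349.71.
Interest saved = $1,410.92 − $1,349.71 = $61.21.

$61.21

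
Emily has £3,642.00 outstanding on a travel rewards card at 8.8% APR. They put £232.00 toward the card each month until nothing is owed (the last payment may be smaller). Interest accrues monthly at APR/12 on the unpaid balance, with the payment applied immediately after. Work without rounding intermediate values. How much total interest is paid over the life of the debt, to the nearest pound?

£242

Monthly rate r = 8.8%/12 = 0.733333% = 0.00733333.
Payoff takes n = ⌈−ln(1 − rB₀/P)/ln(1+r)⌉ = ⌈16.739⌉ = 17 payments; the last is £171.59.
Total paid = 16·£232.00 + £171.59 = £3,883.59.
Total interest = total paid − principal = £3,883.59 − £3,642.00 = £241.59.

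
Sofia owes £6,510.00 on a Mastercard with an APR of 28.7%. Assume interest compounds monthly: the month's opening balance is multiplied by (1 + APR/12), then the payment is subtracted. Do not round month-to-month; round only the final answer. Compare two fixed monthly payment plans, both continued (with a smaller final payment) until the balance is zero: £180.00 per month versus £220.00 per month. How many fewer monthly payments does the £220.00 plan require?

Monthly rate r = 28.7%/12 = 2.39167% = 0.0239167.
At £180.00/mo: n = ⌈−ln(1 − rB₀/P)/ln(1+r)⌉ = 85 payments (last £130.09); total interest = total paid − £6,510.00 = £8,740.09.
At £220.00/mo: 53 payments (last £9.43); total interest £4,939.43.
Payments saved = 85 − 53 = 32.

32 fewer payments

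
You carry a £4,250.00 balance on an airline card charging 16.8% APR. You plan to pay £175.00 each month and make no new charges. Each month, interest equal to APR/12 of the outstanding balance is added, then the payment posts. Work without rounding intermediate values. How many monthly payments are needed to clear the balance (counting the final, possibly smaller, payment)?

30 payments

Monthly rate r = 16.8%/12 = 1.4% = 0.014.
Recurrence: B ← B·(1+r) − £175.00.
Month 1: interest £59.50; balance after payment £4,134.50.
Month 2: interest £57.88; balance after payment £4,017.38.
Closed form: n = −ln(1 − rB₀/P)/ln(1+r) = −ln(0.66)/ln(1.014) ≈ 29.887, so the balance reaches zero during payment 30.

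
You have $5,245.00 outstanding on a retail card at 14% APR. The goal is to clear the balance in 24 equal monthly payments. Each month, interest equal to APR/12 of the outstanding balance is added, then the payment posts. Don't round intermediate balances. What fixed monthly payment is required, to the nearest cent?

$251.83

Monthly rate r = 14%/12 = 1.16667% = 0.0116667.
Level-payment amortization: P = B₀·r / (1 − (1+r)^(−n)) = 5245.00·0.0116667 / (1 − 1.01167^(−24)).
Denominator 1 − (1+r)^(−24) = 0.242990337.
P = 61.1917 / 0.242990337 ≈ 251.83.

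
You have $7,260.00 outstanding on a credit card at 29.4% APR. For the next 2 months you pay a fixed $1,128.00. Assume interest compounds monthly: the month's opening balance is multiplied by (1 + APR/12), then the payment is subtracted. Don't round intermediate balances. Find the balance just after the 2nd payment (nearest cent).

$5,336.46

Monthly rate r = 29.4%/12 = 2.45% = 0.0245.
Each month: B ← B·(1+r) − $1,128.00.
Month 1: interest $177.87; balance after payment $6,309.87.
Month 2: interest $154.59; balance after payment $5,336.46.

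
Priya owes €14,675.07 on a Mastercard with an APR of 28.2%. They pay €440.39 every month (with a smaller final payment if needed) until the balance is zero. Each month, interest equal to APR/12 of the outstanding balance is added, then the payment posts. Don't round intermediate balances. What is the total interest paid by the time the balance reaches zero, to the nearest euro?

€14,301

Monthly rate r = 28.2%/12 = 2.35% = 0.0235.
Payoff takes n = ⌈−ln(1 − rB₀/P)/ln(1+r)⌉ = ⌈65.794⌉ = 66 payments; the last is €350.36.
Total paid = 65·€440.39 + €350.36 = €28,975.71.
Total interest = total paid − principal = €28,975.71 − €14,675.07 = €14,300.64.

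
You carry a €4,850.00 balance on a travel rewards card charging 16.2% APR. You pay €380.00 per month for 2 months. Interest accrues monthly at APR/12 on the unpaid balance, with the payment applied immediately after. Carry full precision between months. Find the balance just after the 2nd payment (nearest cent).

Monthly rate r = 16.2%/12 = 1.35% = 0.0135.
Each month: B ← B·(1+r) − €380.00.
Month 1: interest €65.47; balance after payment €4,535.48.
Month 2: interest €61.23; balance after payment €4,216.70.

€4,216.70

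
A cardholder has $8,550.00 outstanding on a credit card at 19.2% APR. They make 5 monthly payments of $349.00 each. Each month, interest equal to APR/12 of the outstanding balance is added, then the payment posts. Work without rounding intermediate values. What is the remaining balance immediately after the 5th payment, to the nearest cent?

Monthly rate r = 19.2%/12 = 1.6% = 0.016.
Each month: B ← B·(1+r) − $349.00.
Month 1: interest $136.80; balance after payment $8,337.80.
Month 2: interest $133.40; balance after payment $8,122.20.
Month 3: interest $129.96; balance after payment $7,903.16.
Month 4: interest $126.45; balance after payment $7,680.61.
Month 5: interest $122.89; balance after payment $7,454.50.

$7,454.50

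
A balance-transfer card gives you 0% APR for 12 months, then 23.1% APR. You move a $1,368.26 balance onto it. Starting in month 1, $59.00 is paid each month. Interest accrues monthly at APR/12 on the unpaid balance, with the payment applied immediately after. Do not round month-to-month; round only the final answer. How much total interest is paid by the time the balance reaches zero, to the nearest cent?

Promo months 1–12 at r₀ = 0%/12 = 0; months 13+ at r₁ = 23.1%/12 = 0.01925.
After month 12 (no interest yet): B = $1,368.26 − 12·$59.00 = $660.26.
Then at r₁ with $59.00/mo: n₂ = −ln(1 − r₁·B/P)/ln(1+r₁) ≈ 12.72 → 13 more payments.
Total paid = 24·$59.00 + $42.84 = $1,458.84; interest = $1,458.84 − $1,368.26 = $90.58.

$90.58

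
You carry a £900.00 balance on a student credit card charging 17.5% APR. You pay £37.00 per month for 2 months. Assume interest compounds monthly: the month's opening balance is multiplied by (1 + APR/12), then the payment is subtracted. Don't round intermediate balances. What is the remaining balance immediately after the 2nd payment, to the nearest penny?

Monthly rate r = 17.5%/12 = 1.45833% = 0.0145833.
Each month: B ← B·(1+r) − £37.00.
Month 1: interest £13.12; balance after payment £876.12.
Month 2: interest £12.78; balance after payment £851.90.

£851.90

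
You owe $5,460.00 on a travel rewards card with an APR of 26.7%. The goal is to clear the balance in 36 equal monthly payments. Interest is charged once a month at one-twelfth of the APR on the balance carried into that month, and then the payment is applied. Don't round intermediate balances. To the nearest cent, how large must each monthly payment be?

Monthly rate r = 26.7%/12 = 2.225% = 0.02225.
Level-payment amortization: P = B₀·r / (1 − (1+r)^(−n)) = 5460.00·0.02225 / (1 − 1.02225^(−36)).
Denominator 1 − (1+r)^(−36) = 0.54716112.
P = 121.485 / 0.54716112 ≈ 222.03.

$222.03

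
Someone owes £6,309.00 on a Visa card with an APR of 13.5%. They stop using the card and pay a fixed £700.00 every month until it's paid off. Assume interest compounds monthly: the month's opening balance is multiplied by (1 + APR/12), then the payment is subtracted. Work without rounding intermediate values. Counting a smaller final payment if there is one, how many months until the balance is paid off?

Monthly rate r = 13.5%/12 = 1.125% = 0.01125.
Recurrence: B ← B·(1+r) − £700.00.
Month 1: interest £70.98; balance after payment £5,679.98.
Month 2: interest £63.90; balance after payment £5,043.88.
Closed form: n = −ln(1 − rB₀/P)/ln(1+r) = −ln(0.89861)/ln(1.01125) ≈ 9.557, so the balance reaches zero during payment 10.

10 payments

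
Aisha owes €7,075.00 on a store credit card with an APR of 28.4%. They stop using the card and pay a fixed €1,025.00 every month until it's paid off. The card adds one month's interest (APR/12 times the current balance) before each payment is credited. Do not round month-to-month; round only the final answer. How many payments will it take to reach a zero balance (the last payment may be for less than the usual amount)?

8 months

Monthly rate r = 28.4%/12 = 2.36667% = 0.0236667.
Recurrence: B ← B·(1+r) − €1,025.00.
Month 1: interest €167.44; balance after payment €6,217.44.
Month 2: interest €147.15; balance after payment €5,339.59.
Closed form: n = −ln(1 − rB₀/P)/ln(1+r) = −ln(0.83664)/ln(1.02367) ≈ 7.625, so the balance reaches zero during payment 8.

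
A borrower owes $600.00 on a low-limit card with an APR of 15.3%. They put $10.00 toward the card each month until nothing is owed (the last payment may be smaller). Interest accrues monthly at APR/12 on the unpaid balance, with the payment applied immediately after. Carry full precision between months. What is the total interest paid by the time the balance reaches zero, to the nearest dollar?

$543

Monthly rate r = 15.3%/12 = 1.275% = 0.01275.
Payoff takes n = ⌈−ln(1 − rB₀/P)/ln(1+r)⌉ = ⌈114.304⌉ = 115 payments; the last is $3.06.
Total paid = 114·$10.00 + $3.06 = $1,143.06.
Total interest = total paid − principal = $1,143.06 − $600.00 = $543.06.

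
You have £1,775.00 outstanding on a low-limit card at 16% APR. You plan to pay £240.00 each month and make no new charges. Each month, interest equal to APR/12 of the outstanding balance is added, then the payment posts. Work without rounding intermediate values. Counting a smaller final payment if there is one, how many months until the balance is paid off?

Monthly rate r = 16%/12 = 1.33333% = 0.0133333.
Recurrence: B ← B·(1+r) − £240.00.
Month 1: interest £23.67; balance after payment £1,558.67.
Month 2: interest £20.78; balance after payment £1,339.45.
Closed form: n = −ln(1 − rB₀/P)/ln(1+r) = −ln(0.90139)/ln(1.01333) ≈ 7.838, so the balance reaches zero during payment 8.

8 months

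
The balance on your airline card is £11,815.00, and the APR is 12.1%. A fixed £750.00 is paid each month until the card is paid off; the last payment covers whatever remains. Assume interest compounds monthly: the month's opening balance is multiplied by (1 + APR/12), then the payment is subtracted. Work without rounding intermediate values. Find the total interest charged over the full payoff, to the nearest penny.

Monthly rate r = 12.1%/12 = 1.00833% = 0.0100833.
Payoff takes n = ⌈−ln(1 − rB₀/P)/ln(1+r)⌉ = ⌈17.241⌉ = 18 payments; the last is £181.78.
Total paid = 17·£750.00 + £181.78 = £12,931.78.
Total interest = total paid − principal = £12,931.78 − £11,815.00 = £1,116.78.

£1,116.78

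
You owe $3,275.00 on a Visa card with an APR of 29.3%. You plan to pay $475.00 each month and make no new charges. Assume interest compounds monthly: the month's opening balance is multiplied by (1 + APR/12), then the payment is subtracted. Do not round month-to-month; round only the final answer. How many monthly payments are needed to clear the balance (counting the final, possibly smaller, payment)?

8 payments

Monthly rate r = 29.3%/12 = 2.44167% = 0.0244167.
Recurrence: B ← B·(1+r) − $475.00.
Month 1: interest $79.96; balance after payment $2,879.96.
Month 2: interest $70.32; balance after payment $2,475.28.
Closed form: n = −ln(1 − rB₀/P)/ln(1+r) = −ln(0.83165)/ln(1.02442) ≈ 7.642, so the balance reaches zero during payment 8.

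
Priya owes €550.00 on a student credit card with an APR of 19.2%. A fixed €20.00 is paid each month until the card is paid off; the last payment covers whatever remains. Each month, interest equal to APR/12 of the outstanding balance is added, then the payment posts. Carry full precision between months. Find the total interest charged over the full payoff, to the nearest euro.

€181

Monthly rate r = 19.2%/12 = 1.6% = 0.016.
Payoff takes n = ⌈−ln(1 − rB₀/P)/ln(1+r)⌉ = ⌈36.528⌉ = 37 payments; the last is €10.60.
Total paid = 36·€20.00 + €10.60 = €730.60.
Total interest = total paid − principal = €730.60 − €550.00 = €180.60.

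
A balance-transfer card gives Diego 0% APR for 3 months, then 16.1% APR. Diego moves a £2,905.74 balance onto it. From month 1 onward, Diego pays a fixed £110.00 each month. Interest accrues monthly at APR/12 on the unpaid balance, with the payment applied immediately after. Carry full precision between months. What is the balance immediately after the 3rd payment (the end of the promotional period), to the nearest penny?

Promo months 1–3 at r₀ = 0%/12 = 0; months 4+ at r₁ = 16.1%/12 = 0.0134167.
After month 3 (no interest yet): B = £2,905.74 − 3·£110.00 = £2,575.74.

£2,575.74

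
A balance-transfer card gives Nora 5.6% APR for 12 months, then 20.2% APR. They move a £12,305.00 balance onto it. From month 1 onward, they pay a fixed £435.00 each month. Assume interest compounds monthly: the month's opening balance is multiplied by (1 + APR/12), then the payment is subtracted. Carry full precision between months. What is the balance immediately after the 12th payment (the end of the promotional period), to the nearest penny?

Promo months 1–12 at r₀ = 5.6%/12 = 0.00466667; months 13+ at r₁ = 20.2%/12 = 0.0168333.
After month 12: iterate B ← B·(1+r₀) − £435.00 for 12 months → £7,655.96.

£7,655.96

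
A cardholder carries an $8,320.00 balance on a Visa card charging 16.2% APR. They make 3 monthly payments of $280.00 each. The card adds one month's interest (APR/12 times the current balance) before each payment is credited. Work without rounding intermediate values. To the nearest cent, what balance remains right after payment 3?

Monthly rate r = 16.2%/12 = 1.35% = 0.0135.
Each month: B ← B·(1+r) − $280.00.
Month 1: interest $112.32; balance after payment $8,152.32.
Month 2: interest $110.06; balance after payment $7,982.38.
Month 3: interest $107.76; balance after payment $7,810.14.

$7,810.14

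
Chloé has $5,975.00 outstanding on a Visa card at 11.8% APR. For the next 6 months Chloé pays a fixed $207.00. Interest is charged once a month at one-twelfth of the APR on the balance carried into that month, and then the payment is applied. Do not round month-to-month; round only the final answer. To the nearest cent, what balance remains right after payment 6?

$5,063.37

Monthly rate r = 11.8%/12 = 0.983333% = 0.00983333.
Each month: B ← B·(1+r) − $207.00.
Month 1: interest $58.75; balance after payment $5,826.75.
Month 2: interest $57.30; balance after payment $5,677.05.
Month 3: interest $55.82; balance after payment $5,525.87.
Month 4: interest $54.34; balance after payment $5,373.21.
Month 5: interest $52.84; balance after payment $5,219.05.
Month 6: interest $51.32; balance after payment $5,063.37.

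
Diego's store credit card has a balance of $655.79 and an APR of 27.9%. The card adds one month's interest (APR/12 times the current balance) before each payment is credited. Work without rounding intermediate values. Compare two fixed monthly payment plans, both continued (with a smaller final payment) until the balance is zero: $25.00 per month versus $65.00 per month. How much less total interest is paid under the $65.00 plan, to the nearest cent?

Monthly rate r = 27.9%/12 = 2.325% = 0.02325.
At $25.00/mo: n = ⌈−ln(1 − rB₀/P)/ln(1+r)⌉ = 41 payments (last $23.90); total interest = total paid − $655.79 = $368.11.
At $65.00/mo: 12 payments (last $41.17); total interest $100.38.
Interest saved = $368.11 − $100.38 = $267.73.

$267.73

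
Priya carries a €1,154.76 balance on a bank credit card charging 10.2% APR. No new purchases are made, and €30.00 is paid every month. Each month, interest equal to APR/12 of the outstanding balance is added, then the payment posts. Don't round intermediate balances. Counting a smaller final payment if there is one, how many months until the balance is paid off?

47 payments

Monthly rate r = 10.2%/12 = 0.85% = 0.0085.
Recurrence: B ← B·(1+r) − €30.00.
Month 1: interest €9.82; balance after payment €1,134.58.
Month 2: interest €9.64; balance after payment €1,114.22.
Closed form: n = −ln(1 − rB₀/P)/ln(1+r) = −ln(0.67282)/ln(1.0085) ≈ 46.819, so the balance reaches zero during payment 47.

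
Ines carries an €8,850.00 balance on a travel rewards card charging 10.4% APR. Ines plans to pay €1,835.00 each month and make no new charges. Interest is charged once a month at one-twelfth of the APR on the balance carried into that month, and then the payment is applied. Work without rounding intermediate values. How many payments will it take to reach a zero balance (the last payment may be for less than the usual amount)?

Monthly rate r = 10.4%/12 = 0.866667% = 0.00866667.
Recurrence: B ← B·(1+r) − €1,835.00.
Month 1: interest €76.70; balance after payment €7,091.70.
Month 2: interest €61.46; balance after payment €5,318.16.
Month 3: interest €46.09; balance after payment €3,529.25.
Month 4: interest €30.59; balance after payment €1,724.84.
Month 5: interest €14.95; balance after payment €0.00.

5 payments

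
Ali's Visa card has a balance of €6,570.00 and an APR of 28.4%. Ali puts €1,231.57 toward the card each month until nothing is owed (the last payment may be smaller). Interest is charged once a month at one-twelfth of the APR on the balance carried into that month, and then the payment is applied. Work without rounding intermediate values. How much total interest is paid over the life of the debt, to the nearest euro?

€539

Monthly rate r = 28.4%/12 = 2.36667% = 0.0236667.
Payoff takes n = ⌈−ln(1 − rB₀/P)/ln(1+r)⌉ = ⌈5.770⌉ = 6 payments; the last is €950.81.
Total paid = 5·€1,231.57 + €950.81 = €7,108.66.
Total interest = total paid − principal = €7,108.66 − €6,570.00 = €538.66.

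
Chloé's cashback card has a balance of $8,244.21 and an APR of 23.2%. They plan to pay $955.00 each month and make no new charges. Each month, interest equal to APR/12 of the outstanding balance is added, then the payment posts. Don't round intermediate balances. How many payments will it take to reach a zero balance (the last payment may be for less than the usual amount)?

Monthly rate r = 23.2%/12 = 1.93333% = 0.0193333.
Recurrence: B ← B·(1+r) − $955.00.
Month 1: interest $159.39; balance after payment $7,448.60.
Month 2: interest $144.01; balance after payment $6,637.60.
Closed form: n = −ln(1 − rB₀/P)/ln(1+r) = −ln(0.8331)/ln(1.01933) ≈ 9.536, so the balance reaches zero during payment 10.

10 payments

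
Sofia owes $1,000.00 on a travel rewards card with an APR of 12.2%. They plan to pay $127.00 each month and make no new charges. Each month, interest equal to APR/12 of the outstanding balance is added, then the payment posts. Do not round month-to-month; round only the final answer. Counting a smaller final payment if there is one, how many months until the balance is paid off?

Monthly rate r = 12.2%/12 = 1.01667% = 0.0101667.
Recurrence: B ← B·(1+r) − $127.00.
Month 1: interest $10.17; balance after payment $883.17.
Month 2: interest $8.98; balance after payment $765.15.
Closed form: n = −ln(1 − rB₀/P)/ln(1+r) = −ln(0.91995)/ln(1.01017) ≈ 8.249, so the balance reaches zero during payment 9.

9 months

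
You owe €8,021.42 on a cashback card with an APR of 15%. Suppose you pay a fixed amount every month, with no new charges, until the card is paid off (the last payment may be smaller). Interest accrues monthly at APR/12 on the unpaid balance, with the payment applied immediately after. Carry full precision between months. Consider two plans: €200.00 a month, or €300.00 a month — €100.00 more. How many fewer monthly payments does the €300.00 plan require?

24 fewer payments

Monthly rate r = 15%/12 = 1.25% = 0.0125.
At €200.00/mo: n = ⌈−ln(1 − rB₀/P)/ln(1+r)⌉ = 57 payments (last €2.71); total interest = total paid − €8,021.42 = €3,181.29.
At €300.00/mo: 33 payments (last €224.56); total interest €1,803.14.
Payments saved = 57 − 33 = 24.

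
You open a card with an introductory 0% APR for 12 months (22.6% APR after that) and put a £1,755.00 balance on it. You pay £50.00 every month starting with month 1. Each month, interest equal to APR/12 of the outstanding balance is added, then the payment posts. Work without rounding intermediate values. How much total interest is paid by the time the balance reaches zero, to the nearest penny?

Promo months 1–12 at r₀ = 0%/12 = 0; months 13+ at r₁ = 22.6%/12 = 0.0188333.
After month 12 (no interest yet): B = £1,755.00 − 12·£50.00 = £1,155.00.
Then at r₁ with £50.00/mo: n₂ = −ln(1 − r₁·B/P)/ln(1+r₁) ≈ 30.60 → 31 more payments.
Total paid = 42·£50.00 + £30.32 = £2,130.32; interest = £2,130.32 − £1,755.00 = £375.32.

£375.32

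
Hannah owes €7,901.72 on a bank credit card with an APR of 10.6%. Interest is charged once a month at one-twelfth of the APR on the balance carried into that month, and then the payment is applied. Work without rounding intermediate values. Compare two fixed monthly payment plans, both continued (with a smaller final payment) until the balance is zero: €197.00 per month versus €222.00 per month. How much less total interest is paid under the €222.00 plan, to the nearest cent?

Monthly rate r = 10.6%/12 = 0.883333% = 0.00883333.
At €197.00/mo: n = ⌈−ln(1 − rB₀/P)/ln(1+r)⌉ = 50 payments (last €145.74); total interest = total paid − €7,901.72 = €1,897.02.
At €222.00/mo: 43 payments (last €204.57); total interest €1,626.85.
Interest saved = €1,897.02 − €1,626.85 = €270.17.

€270.17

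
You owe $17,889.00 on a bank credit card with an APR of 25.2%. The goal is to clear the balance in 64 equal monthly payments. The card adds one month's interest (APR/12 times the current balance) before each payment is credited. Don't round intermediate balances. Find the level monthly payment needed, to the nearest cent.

Monthly rate r = 25.2%/12 = 2.1% = 0.021.
Level-payment amortization: P = B₀·r / (1 − (1+r)^(−n)) = 17889.00·0.021 / (1 − 1.021^(−64)).
Denominator 1 − (1+r)^(−64) = 0.735544559.
P = 375.669 / 0.735544559 ≈ 510.74.

$510.74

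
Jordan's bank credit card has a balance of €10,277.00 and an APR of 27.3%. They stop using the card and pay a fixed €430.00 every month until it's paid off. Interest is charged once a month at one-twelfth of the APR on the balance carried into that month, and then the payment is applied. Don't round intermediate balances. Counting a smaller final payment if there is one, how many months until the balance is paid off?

Monthly rate r = 27.3%/12 = 2.275% = 0.02275.
Recurrence: B ← B·(1+r) − €430.00.
Month 1: interest €233.80; balance after payment €10,080.80.
Month 2: interest €229.34; balance after payment €9,880.14.
Closed form: n = −ln(1 − rB₀/P)/ln(1+r) = −ln(0.45627)/ln(1.02275) ≈ 34.881, so the balance reaches zero during payment 35.

35 payments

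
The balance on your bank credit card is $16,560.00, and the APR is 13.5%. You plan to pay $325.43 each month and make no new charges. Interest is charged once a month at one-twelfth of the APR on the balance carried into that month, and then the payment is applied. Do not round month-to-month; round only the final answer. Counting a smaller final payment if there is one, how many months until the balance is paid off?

76 payments

Monthly rate r = 13.5%/12 = 1.125% = 0.01125.
Recurrence: B ← B·(1+r) − $325.43.
Month 1: interest $186.30; balance after payment $16,420.87.
Month 2: interest $184.73; balance after payment $16,280.17.
Closed form: n = −ln(1 − rB₀/P)/ln(1+r) = −ln(0.42753)/ln(1.01125) ≈ 75.956, so the balance reaches zero during payment 76.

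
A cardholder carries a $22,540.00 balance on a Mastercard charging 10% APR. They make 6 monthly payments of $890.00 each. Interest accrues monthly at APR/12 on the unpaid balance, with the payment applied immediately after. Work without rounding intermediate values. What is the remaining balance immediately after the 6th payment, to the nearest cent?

Monthly rate r = 10%/12 = 0.833333% = 0.00833333.
Each month: B ← B·(1+r) − $890.00.
Month 1: interest $187.83; balance after payment $21,837.83.
Month 2: interest $181.98; balance after payment $21,129.82.
Month 3: interest $176.08; balance after payment $20,415.90.
Month 4: interest $170.13; balance after payment $19,696.03.
Month 5: interest $164.13; balance after payment $18,970.16.
Month 6: interest $158.08; balance after payment $18,238.25.

$18,238.25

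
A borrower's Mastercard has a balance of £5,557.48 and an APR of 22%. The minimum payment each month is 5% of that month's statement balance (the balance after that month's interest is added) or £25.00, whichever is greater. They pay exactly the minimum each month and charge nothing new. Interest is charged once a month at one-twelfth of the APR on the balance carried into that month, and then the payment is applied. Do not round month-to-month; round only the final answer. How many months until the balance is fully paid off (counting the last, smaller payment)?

Monthly rate r = 22%/12 = 1.83333% = 0.0183333.
While 5% of the post-interest balance exceeds £25.00, each month B ← (B·(1+r))·(1 − 0.05), i.e. B shrinks by the factor (1+r)·0.95 = 0.96742.
This holds for months 1–74. Entering month 75 the balance is £478.94; 5% of the post-interest balance is now below £25.00, so the flat £25.00 minimum applies from here.
From month 75 a fixed £25.00 at rate r clears £478.94 in 24 more payments. Total: 74 + 24 = 98 months.

98 months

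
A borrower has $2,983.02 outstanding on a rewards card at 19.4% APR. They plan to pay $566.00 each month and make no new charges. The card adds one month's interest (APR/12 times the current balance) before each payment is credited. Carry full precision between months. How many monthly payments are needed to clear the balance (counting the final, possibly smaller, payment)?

Monthly rate r = 19.4%/12 = 1.61667% = 0.0161667.
Recurrence: B ← B·(1+r) − $566.00.
Month 1: interest $48.23; balance after payment $2,465.25.
Month 2: interest $39.85; balance after payment $1,939.10.
Month 3: interest $31.35; balance after payment $1,404.45.
Month 4: interest $22.71; balance after payment $861.15.
Month 5: interest $13.92; balance after payment $309.08.
Month 6: interest $5.00; balance after payment $0.00.

6 months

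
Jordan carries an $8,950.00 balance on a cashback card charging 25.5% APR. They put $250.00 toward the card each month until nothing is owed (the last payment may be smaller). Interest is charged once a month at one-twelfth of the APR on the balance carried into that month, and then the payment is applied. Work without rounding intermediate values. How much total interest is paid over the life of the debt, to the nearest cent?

$8,054.63

Monthly rate r = 25.5%/12 = 2.125% = 0.02125.
Payoff takes n = ⌈−ln(1 − rB₀/P)/ln(1+r)⌉ = ⌈68.018⌉ = 69 payments; the last is $4.63.
Total paid = 68·$250.00 + $4.63 = $17,004.63.
Total interest = total paid − principal = $17,004.63 − $8,950.00 = $8,054.63.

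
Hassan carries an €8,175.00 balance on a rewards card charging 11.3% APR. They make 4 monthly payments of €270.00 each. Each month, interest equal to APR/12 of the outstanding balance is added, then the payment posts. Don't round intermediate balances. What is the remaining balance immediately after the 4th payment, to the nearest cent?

€7,391.95

Monthly rate r = 11.3%/12 = 0.941667% = 0.00941667.
Each month: B ← B·(1+r) − €270.00.
Month 1: interest €76.98; balance after payment €7,981.98.
Month 2: interest €75.16; balance after payment €7,787.14.
Month 3: interest €73.33; balance after payment €7,590.47.
Month 4: interest €71.48; balance after payment €7,391.95.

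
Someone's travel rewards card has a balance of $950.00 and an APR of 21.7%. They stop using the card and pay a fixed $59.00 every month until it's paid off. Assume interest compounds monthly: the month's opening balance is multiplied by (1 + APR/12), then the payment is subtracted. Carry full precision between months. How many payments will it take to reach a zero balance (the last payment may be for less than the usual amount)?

Monthly rate r = 21.7%/12 = 1.80833% = 0.0180833.
Recurrence: B ← B·(1+r) − $59.00.
Month 1: interest $17.18; balance after payment $908.18.
Month 2: interest $16.42; balance after payment $865.60.
Closed form: n = −ln(1 − rB₀/P)/ln(1+r) = −ln(0.70883)/ln(1.01808) ≈ 19.202, so the balance reaches zero during payment 20.

20 payments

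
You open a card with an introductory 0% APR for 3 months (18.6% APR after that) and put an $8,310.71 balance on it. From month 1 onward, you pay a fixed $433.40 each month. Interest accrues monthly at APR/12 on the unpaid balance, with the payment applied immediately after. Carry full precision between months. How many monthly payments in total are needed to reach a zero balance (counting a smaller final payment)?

22 payments

Promo months 1–3 at r₀ = 0%/12 = 0; months 4+ at r₁ = 18.6%/12 = 0.0155.
After month 3 (no interest yet): B = $8,310.71 − 3·$433.40 = $7,010.51.
Then at r₁ with $433.40/mo: n₂ = −ln(1 − r₁·B/P)/ln(1+r₁) ≈ 18.77 → 19 more payments.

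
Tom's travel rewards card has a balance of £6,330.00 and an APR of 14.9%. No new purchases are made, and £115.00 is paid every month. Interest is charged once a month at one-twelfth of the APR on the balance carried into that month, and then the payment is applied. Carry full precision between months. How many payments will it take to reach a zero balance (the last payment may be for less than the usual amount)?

Monthly rate r = 14.9%/12 = 1.24167% = 0.0124167.
Recurrence: B ← B·(1+r) − £115.00.
Month 1: interest £78.60; balance after payment £6,293.60.
Month 2: interest £78.15; balance after payment £6,256.74.
Closed form: n = −ln(1 − rB₀/P)/ln(1+r) = −ln(0.31654)/ln(1.01242) ≈ 93.215, so the balance reaches zero during payment 94.

94 payments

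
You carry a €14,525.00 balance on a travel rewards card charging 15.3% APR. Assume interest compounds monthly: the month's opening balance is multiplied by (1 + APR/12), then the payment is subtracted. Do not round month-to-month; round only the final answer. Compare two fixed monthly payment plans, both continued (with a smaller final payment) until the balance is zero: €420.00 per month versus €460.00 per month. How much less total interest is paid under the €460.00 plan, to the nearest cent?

Monthly rate r = 15.3%/12 = 1.275% = 0.01275.
At €420.00/mo: n = ⌈−ln(1 − rB₀/P)/ln(1+r)⌉ = 46 payments (last €377.20); total interest = total paid − €14,525.00 = €4,752.20.
At €460.00/mo: 41 payments (last €305.06); total interest €4,180.06.
Interest saved = €4,752.20 − €4,180.06 = €572.14.

€572.14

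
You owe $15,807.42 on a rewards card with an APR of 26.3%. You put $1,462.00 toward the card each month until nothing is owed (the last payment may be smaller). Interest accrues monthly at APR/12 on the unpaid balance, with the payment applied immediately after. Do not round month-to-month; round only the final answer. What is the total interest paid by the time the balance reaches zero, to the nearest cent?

Monthly rate r = 26.3%/12 = 2.19167% = 0.0219167.
Payoff takes n = ⌈−ln(1 − rB₀/P)/ln(1+r)⌉ = ⌈12.475⌉ = 13 payments; the last is $698.19.
Total paid = 12·$1,462.00 + $698.19 = $18,242.19.
Total interest = total paid − principal = $18,242.19 − $15,807.42 = $2,434.77.

$2,434.77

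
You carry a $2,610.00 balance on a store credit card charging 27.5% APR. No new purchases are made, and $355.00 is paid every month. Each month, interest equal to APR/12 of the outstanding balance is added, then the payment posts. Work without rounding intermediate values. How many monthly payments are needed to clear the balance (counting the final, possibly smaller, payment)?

Monthly rate r = 27.5%/12 = 2.29167% = 0.0229167.
Recurrence: B ← B·(1+r) − $355.00.
Month 1: interest $59.81; balance after payment $2,314.81.
Month 2: interest $53.05; balance after payment $2,012.86.
Closed form: n = −ln(1 − rB₀/P)/ln(1+r) = −ln(0.83151)/ln(1.02292) ≈ 8.143, so the balance reaches zero during payment 9.

9 months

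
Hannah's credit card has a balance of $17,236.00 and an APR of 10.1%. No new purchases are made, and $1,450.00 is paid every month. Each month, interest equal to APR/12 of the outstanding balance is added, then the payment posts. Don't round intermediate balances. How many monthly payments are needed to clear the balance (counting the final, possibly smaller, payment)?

Monthly rate r = 10.1%/12 = 0.841667% = 0.00841667.
Recurrence: B ← B·(1+r) − $1,450.00.
Month 1: interest $145.07; balance after payment $15,931.07.
Month 2: interest $134.09; balance after payment $14,615.16.
Closed form: n = −ln(1 − rB₀/P)/ln(1+r) = −ln(0.89995)/ln(1.00842) ≈ 12.577, so the balance reaches zero during payment 13.

13 months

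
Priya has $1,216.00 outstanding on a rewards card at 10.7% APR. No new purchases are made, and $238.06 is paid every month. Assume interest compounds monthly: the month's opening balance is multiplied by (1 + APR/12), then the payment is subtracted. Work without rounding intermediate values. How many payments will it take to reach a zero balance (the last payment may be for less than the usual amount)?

6 months

Monthly rate r = 10.7%/12 = 0.891667% = 0.00891667.
Recurrence: B ← B·(1+r) − $238.06.
Month 1: interest $10.84; balance after payment $988.78.
Month 2: interest $8.82; balance after payment $759.54.
Month 3: interest $6.77; balance after payment $528.25.
Month 4: interest $4.71; balance after payment $294.90.
Month 5: interest $2.63; balance after payment $59.47.
Month 6: interest $0.53; balance after payment $0.00.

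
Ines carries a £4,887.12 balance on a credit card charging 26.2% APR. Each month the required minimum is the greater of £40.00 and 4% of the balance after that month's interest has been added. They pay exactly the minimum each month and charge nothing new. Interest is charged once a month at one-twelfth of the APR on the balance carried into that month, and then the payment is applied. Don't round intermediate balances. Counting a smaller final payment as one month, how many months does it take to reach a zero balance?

120 months

Monthly rate r = 26.2%/12 = 2.18333% = 0.0218333.
While 4% of the post-interest balance exceeds £40.00, each month B ← (B·(1+r))·(1 − 0.04), i.e. B shrinks by the factor (1+r)·0.96 = 0.98096.
This holds for months 1–84. Entering month 85 the balance is £972.21; 4% of the post-interest balance is now below £40.00, so the flat £40.00 minimum applies from here.
From month 85 a fixed £40.00 at rate r clears £972.21 in 36 more payments. Total: 84 + 36 = 120 months.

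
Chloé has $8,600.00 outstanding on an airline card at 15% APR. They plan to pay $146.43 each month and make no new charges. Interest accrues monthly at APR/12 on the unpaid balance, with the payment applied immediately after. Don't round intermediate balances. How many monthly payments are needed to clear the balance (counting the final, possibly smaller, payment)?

Monthly rate r = 15%/12 = 1.25% = 0.0125.
Recurrence: B ← B·(1+r) − $146.43.
Month 1: interest $107.50; balance after payment $8,561.07.
Month 2: interest $107.01; balance after payment $8,521.65.
Closed form: n = −ln(1 − rB₀/P)/ln(1+r) = −ln(0.26586)/ln(1.0125) ≈ 106.644, so the balance reaches zero during payment 107.

107 payments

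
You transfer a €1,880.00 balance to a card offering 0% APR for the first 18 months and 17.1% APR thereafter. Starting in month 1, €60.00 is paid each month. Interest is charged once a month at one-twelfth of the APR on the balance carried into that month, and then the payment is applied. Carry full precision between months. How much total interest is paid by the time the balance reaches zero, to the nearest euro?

€94

Promo months 1–18 at r₀ = 0%/12 = 0; months 19+ at r₁ = 17.1%/12 = 0.01425.
After month 18 (no interest yet): B = €1,880.00 − 18·€60.00 = €800.00.
Then at r₁ with €60.00/mo: n₂ = −ln(1 − r₁·B/P)/ln(1+r₁) ≈ 14.89 → 15 more payments.
Total paid = 32·€60.00 + €53.59 = €1,973.59; interest = €1,973.59 − €1,880.00 = €93.59.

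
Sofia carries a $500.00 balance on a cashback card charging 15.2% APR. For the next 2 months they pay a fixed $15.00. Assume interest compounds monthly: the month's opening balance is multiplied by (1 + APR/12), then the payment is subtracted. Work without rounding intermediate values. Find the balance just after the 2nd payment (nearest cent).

Monthly rate r = 15.2%/12 = 1.26667% = 0.0126667.
Each month: B ← B·(1+r) − $15.00.
Month 1: interest $6.33; balance after payment $491.33.
Month 2: interest $6.22; balance after payment $482.56.

$482.56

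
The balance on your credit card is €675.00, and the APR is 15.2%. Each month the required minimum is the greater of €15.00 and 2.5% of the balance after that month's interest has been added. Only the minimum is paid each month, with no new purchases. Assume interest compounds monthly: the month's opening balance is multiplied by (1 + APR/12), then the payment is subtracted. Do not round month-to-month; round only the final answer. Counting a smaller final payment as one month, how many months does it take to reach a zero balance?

Monthly rate r = 15.2%/12 = 1.26667% = 0.0126667.
While 2.5% of the post-interest balance exceeds €15.00, each month B ← (B·(1+r))·(1 − 0.025), i.e. B shrinks by the factor (1+r)·0.975 = 0.98735.
This holds for months 1–11. Entering month 12 the balance is €586.79; 2.5% of the post-interest balance is now below €15.00, so the flat €15.00 minimum applies from here.
From month 12 a fixed €15.00 at rate r clears €586.79 in 55 more payments. Total: 11 + 55 = 66 months.

66 months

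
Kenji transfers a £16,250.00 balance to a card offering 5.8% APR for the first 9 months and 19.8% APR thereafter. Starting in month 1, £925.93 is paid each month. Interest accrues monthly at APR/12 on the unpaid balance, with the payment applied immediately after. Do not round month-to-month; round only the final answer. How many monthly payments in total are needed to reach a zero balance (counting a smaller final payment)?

20 months

Promo months 1–9 at r₀ = 5.8%/12 = 0.00483333; months 10+ at r₁ = 19.8%/12 = 0.0165.
After month 9: iterate B ← B·(1+r₀) − £925.93 for 9 months → £8,474.38.
Then at r₁ with £925.93/mo: n₂ = −ln(1 − r₁·B/P)/ln(1+r₁) ≈ 10.00 → 11 more payments.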